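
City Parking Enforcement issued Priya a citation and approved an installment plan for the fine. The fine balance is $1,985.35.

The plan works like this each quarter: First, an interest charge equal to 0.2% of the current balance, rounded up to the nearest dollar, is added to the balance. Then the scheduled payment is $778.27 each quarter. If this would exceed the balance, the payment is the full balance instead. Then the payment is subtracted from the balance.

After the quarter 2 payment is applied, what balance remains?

$435.81

Quarter 1: $1,985.35 +$4.00 interest = $1,989.35; pay $778.27 → $1,211.08
Quarter 2: $1,211.08 +$3.00 interest = $1,214.08; pay $778.27 → $435.81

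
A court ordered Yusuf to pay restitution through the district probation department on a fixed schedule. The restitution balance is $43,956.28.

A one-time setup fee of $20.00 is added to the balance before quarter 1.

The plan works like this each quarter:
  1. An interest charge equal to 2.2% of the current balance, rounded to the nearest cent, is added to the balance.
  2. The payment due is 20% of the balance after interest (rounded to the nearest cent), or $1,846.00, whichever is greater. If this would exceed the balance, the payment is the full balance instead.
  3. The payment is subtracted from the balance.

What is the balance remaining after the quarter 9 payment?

$7,128.21

Quarter 1: $43,976.28 +$967.48 interest = $44,943.76; pay $8,988.75 → $35,955.01
Quarter 2: $35,955.01 +$791.01 interest = $36,746.02; pay $7,349.20 → $29,396.82
Quarter 3: $29,396.82 +$646.73 interest = $30,043.55; pay $6,008.71 → $24,034.84
Quarter 4: $24,034.84 +$528.77 interest = $24,563.61; pay $4,912.72 → $19,650.89
Quarter 5: $19,650.89 +$432.32 interest = $20,083.21; pay $4,016.64 → $16,066.57
Quarter 6: $16,066.57 +$353.46 interest = $16,420.03; pay $3,284.01 → $13,136.02
Quarter 7: $13,136.02 +$288.99 interest = $13,425.01; pay $2,685.00 → $10,740.01
Quarter 8: $10,740.01 +$236.28 interest = $10,976.29; pay $2,195.26 → $8,781.03
Quarter 9: $8,781.03 +$193.18 interest = $8,974.21; pay $1,846.00 → $7,128.21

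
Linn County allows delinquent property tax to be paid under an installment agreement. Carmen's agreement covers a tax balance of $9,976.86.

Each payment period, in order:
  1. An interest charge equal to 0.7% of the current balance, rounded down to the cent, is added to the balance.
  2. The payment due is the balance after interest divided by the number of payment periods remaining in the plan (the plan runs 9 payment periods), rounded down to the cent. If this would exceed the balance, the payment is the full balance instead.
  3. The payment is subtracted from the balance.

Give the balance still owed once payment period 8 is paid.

$1,172.16

Payment period 1: opening $9,976.86; interest $69.83 → $10,046.69; payment $1,116.29; balance $8,930.40
Payment period 2: opening $8,930.40; interest $62.51 → $8,992.91; payment $1,124.11; balance $7,868.80
Payment period 3: opening $7,868.80; interest $55.08 → $7,923.88; payment $1,131.98; balance $6,791.90
Payment period 4: opening $6,791.90; interest $47.54 → $6,839.44; payment $1,139.90; balance $5,699.54
Payment period 5: opening $5,699.54; interest $39.89 → $5,739.43; payment $1,147.88; balance $4,591.55
Payment period 6: opening $4,591.55; interest $32.14 → $4,623.69; payment $1,155.92; balance $3,467.77
Payment period 7: opening $3,467.77; interest $24.27 → $3,492.04; payment $1,164.01; balance $2,328.03
Payment period 8: opening $2,328.03; interest $16.29 → $2,344.32; payment $1,172.16; balance $1,172.16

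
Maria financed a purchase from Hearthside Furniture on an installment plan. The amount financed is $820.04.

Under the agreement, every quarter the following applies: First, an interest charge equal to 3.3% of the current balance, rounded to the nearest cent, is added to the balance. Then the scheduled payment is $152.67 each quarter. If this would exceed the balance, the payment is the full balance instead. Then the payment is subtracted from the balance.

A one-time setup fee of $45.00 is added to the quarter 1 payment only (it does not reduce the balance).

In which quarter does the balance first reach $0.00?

7

Quarter 1: $820.04 +$27.06 interest = $847.10; pay $152.67 (+ $45.00 fee) → $694.43
Quarter 2: $694.43 +$22.92 interest = $717.35; pay $152.67 → $564.68
Quarter 3: $564.68 +$18.63 interest = $583.31; pay $152.67 → $430.64
Quarter 4: $430.64 +$14.21 interest = $444.85; pay $152.67 → $292.18
Quarter 5: $292.18 +$9.64 interest = $301.82; pay $152.67 → $149.15
Quarter 6: $149.15 +$4.92 interest = $154.07; pay $152.67 → $1.40
Quarter 7: $1.40 +$0.05 interest = $1.45; pay $1.45 → $0.00
Balance reaches $0.00 in quarter 7.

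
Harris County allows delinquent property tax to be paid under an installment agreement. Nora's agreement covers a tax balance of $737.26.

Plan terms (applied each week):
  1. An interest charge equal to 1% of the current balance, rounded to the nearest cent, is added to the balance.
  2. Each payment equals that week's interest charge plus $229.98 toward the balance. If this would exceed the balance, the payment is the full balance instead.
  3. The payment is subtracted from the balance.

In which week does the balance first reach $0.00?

4

Week 1: opening $737.26; interest $7.37 → $744.63; payment $237.35; balance $507.28
Week 2: opening $507.28; interest $5.07 → $512.35; payment $235.05; balance $277.30
Week 3: opening $277.30; interest $2.77 → $280.07; payment $232.75; balance $47.32
Week 4: opening $47.32; interest $0.47 → $47.79; payment $47.79; balance $0.00
Balance reaches $0.00 in week 4.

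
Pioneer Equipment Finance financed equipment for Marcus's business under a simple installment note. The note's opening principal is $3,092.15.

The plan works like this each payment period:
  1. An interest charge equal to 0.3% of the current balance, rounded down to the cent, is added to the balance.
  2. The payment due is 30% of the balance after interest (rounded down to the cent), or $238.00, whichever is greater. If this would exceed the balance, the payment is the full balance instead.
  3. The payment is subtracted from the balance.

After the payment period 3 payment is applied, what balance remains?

$1,070.19

Payment period 1: opening $3,092.15; interest $9.27 → $3,101.42; payment $930.42; balance $2,171.00
Payment period 2: opening $2,171.00; interest $6.51 → $2,177.51; payment $653.25; balance $1,524.26
Payment period 3: opening $1,524.26; interest $4.57 → $1,528.83; payment $458.64; balance $1,070.19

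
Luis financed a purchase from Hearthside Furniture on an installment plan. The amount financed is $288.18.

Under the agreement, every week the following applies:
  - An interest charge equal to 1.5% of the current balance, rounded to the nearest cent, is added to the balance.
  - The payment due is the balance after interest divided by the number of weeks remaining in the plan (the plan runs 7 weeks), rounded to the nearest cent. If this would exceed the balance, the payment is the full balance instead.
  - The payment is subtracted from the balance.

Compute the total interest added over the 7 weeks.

Week 1: $288.18 +$4.32 interest = $292.50; pay $41.79 → $250.71
Week 2: $250.71 +$3.76 interest = $254.47; pay $42.41 → $212.06
Week 3: $212.06 +$3.18 interest = $215.24; pay $43.05 → $172.19
Week 4: $172.19 +$2.58 interest = $174.77; pay $43.69 → $131.08
Week 5: $131.08 +$1.97 interest = $133.05; pay $44.35 → $88.70
Week 6: $88.70 +$1.33 interest = $90.03; pay $45.02 → $45.01
Week 7: $45.01 +$0.68 interest = $45.69; pay $45.69 → $0.00
Total interest: $4.32 + $3.76 + $3.18 + $2.58 + $1.97 + $1.33 + $0.68 = $17.82

$17.82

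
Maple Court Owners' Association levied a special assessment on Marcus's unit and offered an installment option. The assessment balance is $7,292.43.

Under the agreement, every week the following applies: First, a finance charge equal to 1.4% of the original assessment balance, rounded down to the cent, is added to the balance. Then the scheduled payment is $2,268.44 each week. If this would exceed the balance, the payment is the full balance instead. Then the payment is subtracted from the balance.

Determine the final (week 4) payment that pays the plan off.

$895.47

Week 1: opening $7,292.43; interest $102.09 → $7,394.52; payment $2,268.44; balance $5,126.08
Week 2: opening $5,126.08; interest $102.09 → $5,228.17; payment $2,268.44; balance $2,959.73
Week 3: opening $2,959.73; interest $102.09 → $3,061.82; payment $2,268.44; balance $793.38
Week 4: opening $793.38; interest $102.09 → $895.47; payment $895.47; balance $0.00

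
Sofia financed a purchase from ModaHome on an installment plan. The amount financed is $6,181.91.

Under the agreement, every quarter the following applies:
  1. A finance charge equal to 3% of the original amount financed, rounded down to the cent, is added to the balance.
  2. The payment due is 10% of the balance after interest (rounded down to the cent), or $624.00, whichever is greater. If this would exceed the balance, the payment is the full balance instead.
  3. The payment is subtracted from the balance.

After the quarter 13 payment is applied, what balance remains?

Quarter 1: $6,181.91 +$185.45 interest = $6,367.36; pay $636.73 → $5,730.63
Quarter 2: $5,730.63 +$185.45 interest = $5,916.08; pay $624.00 → $5,292.08
Quarter 3: $5,292.08 +$185.45 interest = $5,477.53; pay $624.00 → $4,853.53
Quarter 4: $4,853.53 +$185.45 interest = $5,038.98; pay $624.00 → $4,414.98
Quarter 5: $4,414.98 +$185.45 interest = $4,600.43; pay $624.00 → $3,976.43
Quarter 6: $3,976.43 +$185.45 interest = $4,161.88; pay $624.00 → $3,537.88
Quarter 7: $3,537.88 +$185.45 interest = $3,723.33; pay $624.00 → $3,099.33
Quarter 8: $3,099.33 +$185.45 interest = $3,284.78; pay $624.00 → $2,660.78
Quarter 9: $2,660.78 +$185.45 interest = $2,846.23; pay $624.00 → $2,222.23
Quarter 10: $2,222.23 +$185.45 interest = $2,407.68; pay $624.00 → $1,783.68
Quarter 11: $1,783.68 +$185.45 interest = $1,969.13; pay $624.00 → $1,345.13
Quarter 12: $1,345.13 +$185.45 interest = $1,530.58; pay $624.00 → $906.58
Quarter 13: $906.58 +$185.45 interest = $1,092.03; pay $624.00 → $468.03

$468.03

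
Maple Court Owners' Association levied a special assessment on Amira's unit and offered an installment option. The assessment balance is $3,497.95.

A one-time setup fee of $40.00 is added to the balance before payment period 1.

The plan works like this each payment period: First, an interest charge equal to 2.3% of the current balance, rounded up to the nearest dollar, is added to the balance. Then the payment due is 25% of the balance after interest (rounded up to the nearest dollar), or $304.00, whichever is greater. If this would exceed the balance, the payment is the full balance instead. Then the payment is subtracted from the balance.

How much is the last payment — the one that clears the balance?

$77.95

# | Opening | Interest | Payment | End bal
1 | $3,537.95 | $82.00 | $905.00 | $2,714.95
2 | $2,714.95 | $63.00 | $695.00 | $2,082.95
3 | $2,082.95 | $48.00 | $533.00 | $1,597.95
4 | $1,597.95 | $37.00 | $409.00 | $1,225.95
5 | $1,225.95 | $29.00 | $314.00 | $940.95
6 | $940.95 | $22.00 | $304.00 | $658.95
7 | $658.95 | $16.00 | $304.00 | $370.95
8 | $370.95 | $9.00 | $304.00 | $75.95
9 | $75.95 | $2.00 | $77.95 | $0.00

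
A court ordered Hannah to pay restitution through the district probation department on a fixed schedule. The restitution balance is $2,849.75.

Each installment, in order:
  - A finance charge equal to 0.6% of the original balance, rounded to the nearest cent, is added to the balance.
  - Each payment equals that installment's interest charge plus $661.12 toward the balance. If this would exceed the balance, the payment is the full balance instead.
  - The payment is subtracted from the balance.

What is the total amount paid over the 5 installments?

$2,935.25

Installment 1: opening $2,849.75; interest $17.10 → $2,866.85; payment $678.22; balance $2,188.63
Installment 2: opening $2,188.63; interest $17.10 → $2,205.73; payment $678.22; balance $1,527.51
Installment 3: opening $1,527.51; interest $17.10 → $1,544.61; payment $678.22; balance $866.39
Installment 4: opening $866.39; interest $17.10 → $883.49; payment $678.22; balance $205.27
Installment 5: opening $205.27; interest $17.10 → $222.37; payment $222.37; balance $0.00
Total paid: $2,935.25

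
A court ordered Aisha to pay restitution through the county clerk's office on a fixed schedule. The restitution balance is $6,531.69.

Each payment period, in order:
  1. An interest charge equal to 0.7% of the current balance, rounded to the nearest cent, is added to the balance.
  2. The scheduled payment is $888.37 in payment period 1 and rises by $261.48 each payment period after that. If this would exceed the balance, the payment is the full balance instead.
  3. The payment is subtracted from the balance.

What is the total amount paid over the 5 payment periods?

# | Opening | Interest | Payment | End bal
1 | $6,531.69 | $45.72 | $888.37 | $5,689.04
2 | $5,689.04 | $39.82 | $1,149.85 | $4,579.01
3 | $4,579.01 | $32.05 | $1,411.33 | $3,199.73
4 | $3,199.73 | $22.40 | $1,672.81 | $1,549.32
5 | $1,549.32 | $10.85 | $1,560.17 | $0.00
Total paid: $6,682.53

$6,682.53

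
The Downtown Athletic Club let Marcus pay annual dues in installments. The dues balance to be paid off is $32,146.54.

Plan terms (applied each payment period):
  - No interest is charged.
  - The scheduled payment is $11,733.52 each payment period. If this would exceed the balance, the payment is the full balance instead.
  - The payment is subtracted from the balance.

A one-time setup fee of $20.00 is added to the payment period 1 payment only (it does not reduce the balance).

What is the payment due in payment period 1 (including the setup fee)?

# | Opening | Payment | Fee | End bal
1 | $32,146.54 | $11,733.52 | $20.00 | $20,413.02

$11,753.52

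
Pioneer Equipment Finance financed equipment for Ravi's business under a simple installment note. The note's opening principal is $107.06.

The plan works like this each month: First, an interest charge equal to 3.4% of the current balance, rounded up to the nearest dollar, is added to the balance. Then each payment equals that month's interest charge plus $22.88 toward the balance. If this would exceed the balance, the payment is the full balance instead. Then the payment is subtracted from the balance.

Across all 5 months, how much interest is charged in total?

$13.00

Month 1: opening $107.06; interest $4.00 → $111.06; payment $26.88; balance $84.18
Month 2: opening $84.18; interest $3.00 → $87.18; payment $25.88; balance $61.30
Month 3: opening $61.30; interest $3.00 → $64.30; payment $25.88; balance $38.42
Month 4: opening $38.42; interest $2.00 → $40.42; payment $24.88; balance $15.54
Month 5: opening $15.54; interest $1.00 → $16.54; payment $16.54; balance $0.00
Total interest: $4.00 + $3.00 + $3.00 + $2.00 + $1.00 = $13.00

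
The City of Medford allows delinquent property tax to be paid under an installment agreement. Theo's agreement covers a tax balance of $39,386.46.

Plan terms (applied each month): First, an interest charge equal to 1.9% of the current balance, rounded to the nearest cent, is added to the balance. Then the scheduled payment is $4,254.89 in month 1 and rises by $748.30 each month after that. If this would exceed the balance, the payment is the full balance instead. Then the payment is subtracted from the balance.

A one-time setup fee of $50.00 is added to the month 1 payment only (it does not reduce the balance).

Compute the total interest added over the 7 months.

$3,286.94

Month 1: opening $39,386.46; interest $748.34 → $40,134.80; payment $4,254.89 (+ $50.00 fee); balance $35,879.91
Month 2: opening $35,879.91; interest $681.72 → $36,561.63; payment $5,003.19; balance $31,558.44
Month 3: opening $31,558.44; interest $599.61 → $32,158.05; payment $5,751.49; balance $26,406.56
Month 4: opening $26,406.56; interest $501.72 → $26,908.28; payment $6,499.79; balance $20,408.49
Month 5: opening $20,408.49; interest $387.76 → $20,796.25; payment $7,248.09; balance $13,548.16
Month 6: opening $13,548.16; interest $257.42 → $13,805.58; payment $7,996.39; balance $5,809.19
Month 7: opening $5,809.19; interest $110.37 → $5,919.56; payment $5,919.56; balance $0.00
Total interest: $748.34 + $681.72 + $599.61 + $501.72 + $387.76 + $257.42 + $110.37 = $3,286.94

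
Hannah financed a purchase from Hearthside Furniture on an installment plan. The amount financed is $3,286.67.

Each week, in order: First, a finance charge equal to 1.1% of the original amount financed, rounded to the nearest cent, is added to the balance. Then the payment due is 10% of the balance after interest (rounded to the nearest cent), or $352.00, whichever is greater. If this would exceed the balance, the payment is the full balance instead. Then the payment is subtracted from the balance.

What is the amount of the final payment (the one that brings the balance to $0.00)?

$164.32

Week 1: opening $3,286.67; interest $36.15 → $3,322.82; payment $352.00; balance $2,970.82
Week 2: opening $2,970.82; interest $36.15 → $3,006.97; payment $352.00; balance $2,654.97
Week 3: opening $2,654.97; interest $36.15 → $2,691.12; payment $352.00; balance $2,339.12
Week 4: opening $2,339.12; interest $36.15 → $2,375.27; payment $352.00; balance $2,023.27
Week 5: opening $2,023.27; interest $36.15 → $2,059.42; payment $352.00; balance $1,707.42
Week 6: opening $1,707.42; interest $36.15 → $1,743.57; payment $352.00; balance $1,391.57
Week 7: opening $1,391.57; interest $36.15 → $1,427.72; payment $352.00; balance $1,075.72
Week 8: opening $1,075.72; interest $36.15 → $1,111.87; payment $352.00; balance $759.87
Week 9: opening $759.87; interest $36.15 → $796.02; payment $352.00; balance $444.02
Week 10: opening $444.02; interest $36.15 → $480.17; payment $352.00; balance $128.17
Week 11: opening $128.17; interest $36.15 → $164.32; payment $164.32; balance $0.00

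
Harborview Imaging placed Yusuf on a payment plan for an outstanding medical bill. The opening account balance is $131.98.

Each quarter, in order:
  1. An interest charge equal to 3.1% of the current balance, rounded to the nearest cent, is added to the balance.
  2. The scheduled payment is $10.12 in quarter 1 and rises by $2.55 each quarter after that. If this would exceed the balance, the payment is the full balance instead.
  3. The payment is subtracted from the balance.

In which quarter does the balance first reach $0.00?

9

# | Opening | Interest | Payment | End bal
1 | $131.98 | $4.09 | $10.12 | $125.95
2 | $125.95 | $3.90 | $12.67 | $117.18
3 | $117.18 | $3.63 | $15.22 | $105.59
4 | $105.59 | $3.27 | $17.77 | $91.09
5 | $91.09 | $2.82 | $20.32 | $73.59
6 | $73.59 | $2.28 | $22.87 | $53.00
7 | $53.00 | $1.64 | $25.42 | $29.22
8 | $29.22 | $0.91 | $27.97 | $2.16
9 | $2.16 | $0.07 | $2.23 | $0.00
Balance reaches $0.00 in quarter 9.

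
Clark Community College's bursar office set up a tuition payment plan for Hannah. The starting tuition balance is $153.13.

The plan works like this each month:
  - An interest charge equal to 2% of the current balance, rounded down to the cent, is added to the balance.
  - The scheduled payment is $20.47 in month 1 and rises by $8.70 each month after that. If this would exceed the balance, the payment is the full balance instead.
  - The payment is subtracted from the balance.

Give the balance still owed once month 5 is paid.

Month 1: $153.13 +$3.06 interest = $156.19; pay $20.47 → $135.72
Month 2: $135.72 +$2.71 interest = $138.43; pay $29.17 → $109.26
Month 3: $109.26 +$2.18 interest = $111.44; pay $37.87 → $73.57
Month 4: $73.57 +$1.47 interest = $75.04; pay $46.57 → $28.47
Month 5: $28.47 +$0.56 interest = $29.03; pay $29.03 → $0.00

$0.00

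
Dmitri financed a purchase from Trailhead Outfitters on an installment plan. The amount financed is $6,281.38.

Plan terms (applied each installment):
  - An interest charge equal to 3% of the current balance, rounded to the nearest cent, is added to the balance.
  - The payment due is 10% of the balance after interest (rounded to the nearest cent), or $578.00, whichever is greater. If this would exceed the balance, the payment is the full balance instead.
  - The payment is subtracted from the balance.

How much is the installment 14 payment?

$70.93

# | Opening | Interest | Payment | End bal
1 | $6,281.38 | $188.44 | $646.98 | $5,822.84
2 | $5,822.84 | $174.69 | $599.75 | $5,397.78
3 | $5,397.78 | $161.93 | $578.00 | $4,981.71
4 | $4,981.71 | $149.45 | $578.00 | $4,553.16
5 | $4,553.16 | $136.59 | $578.00 | $4,111.75
6 | $4,111.75 | $123.35 | $578.00 | $3,657.10
7 | $3,657.10 | $109.71 | $578.00 | $3,188.81
8 | $3,188.81 | $95.66 | $578.00 | $2,706.47
9 | $2,706.47 | $81.19 | $578.00 | $2,209.66
10 | $2,209.66 | $66.29 | $578.00 | $1,697.95
11 | $1,697.95 | $50.94 | $578.00 | $1,170.89
12 | $1,170.89 | $35.13 | $578.00 | $628.02
13 | $628.02 | $18.84 | $578.00 | $68.86
14 | $68.86 | $2.07 | $70.93 | $0.00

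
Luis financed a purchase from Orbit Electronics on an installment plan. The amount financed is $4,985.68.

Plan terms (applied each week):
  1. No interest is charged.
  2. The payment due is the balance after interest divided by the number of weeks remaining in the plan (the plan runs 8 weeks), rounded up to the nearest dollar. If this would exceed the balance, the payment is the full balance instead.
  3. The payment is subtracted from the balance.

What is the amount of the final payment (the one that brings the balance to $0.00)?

$622.68

Week 1: opening $4,985.68; payment $624.00; balance $4,361.68
Week 2: opening $4,361.68; payment $624.00; balance $3,737.68
Week 3: opening $3,737.68; payment $623.00; balance $3,114.68
Week 4: opening $3,114.68; payment $623.00; balance $2,491.68
Week 5: opening $2,491.68; payment $623.00; balance $1,868.68
Week 6: opening $1,868.68; payment $623.00; balance $1,245.68
Week 7: opening $1,245.68; payment $623.00; balance $622.68
Week 8: opening $622.68; payment $622.68; balance $0.00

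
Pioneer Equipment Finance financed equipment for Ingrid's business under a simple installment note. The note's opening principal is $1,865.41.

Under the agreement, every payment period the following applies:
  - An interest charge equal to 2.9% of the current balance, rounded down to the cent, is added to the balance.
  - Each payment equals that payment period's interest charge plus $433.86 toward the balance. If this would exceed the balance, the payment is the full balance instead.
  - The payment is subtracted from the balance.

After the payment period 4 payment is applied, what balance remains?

$129.97

Payment period 1: $1,865.41 +$54.09 interest = $1,919.50; pay $487.95 → $1,431.55
Payment period 2: $1,431.55 +$41.51 interest = $1,473.06; pay $475.37 → $997.69
Payment period 3: $997.69 +$28.93 interest = $1,026.62; pay $462.79 → $563.83
Payment period 4: $563.83 +$16.35 interest = $580.18; pay $450.21 → $129.97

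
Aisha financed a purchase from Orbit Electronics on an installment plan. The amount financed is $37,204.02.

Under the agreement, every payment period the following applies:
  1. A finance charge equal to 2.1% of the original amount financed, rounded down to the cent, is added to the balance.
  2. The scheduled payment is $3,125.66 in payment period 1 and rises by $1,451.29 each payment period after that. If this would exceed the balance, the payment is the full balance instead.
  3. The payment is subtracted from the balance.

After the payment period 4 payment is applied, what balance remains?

$19,118.76

Payment period 1: opening $37,204.02; interest $781.28 → $37,985.30; payment $3,125.66; balance $34,859.64
Payment period 2: opening $34,859.64; interest $781.28 → $35,640.92; payment $4,576.95; balance $31,063.97
Payment period 3: opening $31,063.97; interest $781.28 → $31,845.25; payment $6,028.24; balance $25,817.01
Payment period 4: opening $25,817.01; interest $781.28 → $26,598.29; payment $7,479.53; balance $19,118.76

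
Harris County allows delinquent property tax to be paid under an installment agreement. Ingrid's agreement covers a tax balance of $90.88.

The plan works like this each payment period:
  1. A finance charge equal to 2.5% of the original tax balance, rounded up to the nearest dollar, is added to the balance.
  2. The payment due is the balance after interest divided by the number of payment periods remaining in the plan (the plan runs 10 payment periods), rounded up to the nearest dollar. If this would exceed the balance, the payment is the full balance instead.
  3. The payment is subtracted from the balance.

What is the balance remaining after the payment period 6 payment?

$44.88

Payment period 1: opening $90.88; interest $3.00 → $93.88; payment $10.00; balance $83.88
Payment period 2: opening $83.88; interest $3.00 → $86.88; payment $10.00; balance $76.88
Payment period 3: opening $76.88; interest $3.00 → $79.88; payment $10.00; balance $69.88
Payment period 4: opening $69.88; interest $3.00 → $72.88; payment $11.00; balance $61.88
Payment period 5: opening $61.88; interest $3.00 → $64.88; payment $11.00; balance $53.88
Payment period 6: opening $53.88; interest $3.00 → $56.88; payment $12.00; balance $44.88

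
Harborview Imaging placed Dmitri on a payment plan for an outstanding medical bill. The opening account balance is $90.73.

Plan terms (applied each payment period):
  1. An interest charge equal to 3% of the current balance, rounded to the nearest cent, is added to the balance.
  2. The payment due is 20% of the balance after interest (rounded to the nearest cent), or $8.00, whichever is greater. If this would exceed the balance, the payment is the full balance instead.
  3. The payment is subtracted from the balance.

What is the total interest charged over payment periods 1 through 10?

Payment period 1: $90.73 +$2.72 interest = $93.45; pay $18.69 → $74.76
Payment period 2: $74.76 +$2.24 interest = $77.00; pay $15.40 → $61.60
Payment period 3: $61.60 +$1.85 interest = $63.45; pay $12.69 → $50.76
Payment period 4: $50.76 +$1.52 interest = $52.28; pay $10.46 → $41.82
Payment period 5: $41.82 +$1.25 interest = $43.07; pay $8.61 → $34.46
Payment period 6: $34.46 +$1.03 interest = $35.49; pay $8.00 → $27.49
Payment period 7: $27.49 +$0.82 interest = $28.31; pay $8.00 → $20.31
Payment period 8: $20.31 +$0.61 interest = $20.92; pay $8.00 → $12.92
Payment period 9: $12.92 +$0.39 interest = $13.31; pay $8.00 → $5.31
Payment period 10: $5.31 +$0.16 interest = $5.47; pay $5.47 → $0.00
Total interest: $2.72 + $2.24 + $1.85 + $1.52 + $1.25 + $1.03 + $0.82 + $0.61 + $0.39 + $0.16 = $12.59

$12.59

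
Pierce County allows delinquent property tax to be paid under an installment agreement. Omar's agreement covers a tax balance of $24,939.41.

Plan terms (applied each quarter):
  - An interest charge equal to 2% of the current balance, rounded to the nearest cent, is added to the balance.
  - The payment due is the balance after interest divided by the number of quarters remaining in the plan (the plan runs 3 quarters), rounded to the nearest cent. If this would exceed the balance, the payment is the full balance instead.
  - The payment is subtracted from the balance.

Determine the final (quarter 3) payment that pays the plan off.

Quarter 1: opening $24,939.41; interest $498.79 → $25,438.20; payment $8,479.40; balance $16,958.80
Quarter 2: opening $16,958.80; interest $339.18 → $17,297.98; payment $8,648.99; balance $8,648.99
Quarter 3: opening $8,648.99; interest $172.98 → $8,821.97; payment $8,821.97; balance $0.00

$8,821.97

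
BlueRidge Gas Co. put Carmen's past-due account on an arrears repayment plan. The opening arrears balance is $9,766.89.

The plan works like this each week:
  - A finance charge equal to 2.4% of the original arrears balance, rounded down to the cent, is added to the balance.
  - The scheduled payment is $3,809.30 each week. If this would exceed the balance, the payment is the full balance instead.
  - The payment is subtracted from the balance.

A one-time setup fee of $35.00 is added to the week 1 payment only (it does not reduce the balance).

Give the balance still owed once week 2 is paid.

Week 1: $9,766.89 +$234.40 interest = $10,001.29; pay $3,809.30 (+ $35.00 fee) → $6,191.99
Week 2: $6,191.99 +$234.40 interest = $6,426.39; pay $3,809.30 → $2,617.09

$2,617.09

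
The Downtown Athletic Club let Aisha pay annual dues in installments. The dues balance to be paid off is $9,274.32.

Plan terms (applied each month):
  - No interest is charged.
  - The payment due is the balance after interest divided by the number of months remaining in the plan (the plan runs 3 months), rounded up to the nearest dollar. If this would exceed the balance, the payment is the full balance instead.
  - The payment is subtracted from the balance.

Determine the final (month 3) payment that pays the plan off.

Month 1: $9,274.32 − $3,092.00 → $6,182.32
Month 2: $6,182.32 − $3,092.00 → $3,090.32
Month 3: $3,090.32 − $3,090.32 → $0.00

$3,090.32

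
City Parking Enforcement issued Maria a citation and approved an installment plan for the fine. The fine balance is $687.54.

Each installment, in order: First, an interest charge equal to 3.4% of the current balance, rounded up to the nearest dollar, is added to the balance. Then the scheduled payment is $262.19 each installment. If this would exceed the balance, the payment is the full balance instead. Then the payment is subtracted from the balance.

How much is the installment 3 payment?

Installment 1: opening $687.54; interest $24.00 → $711.54; payment $262.19; balance $449.35
Installment 2: opening $449.35; interest $16.00 → $465.35; payment $262.19; balance $203.16
Installment 3: opening $203.16; interest $7.00 → $210.16; payment $210.16; balance $0.00

$210.16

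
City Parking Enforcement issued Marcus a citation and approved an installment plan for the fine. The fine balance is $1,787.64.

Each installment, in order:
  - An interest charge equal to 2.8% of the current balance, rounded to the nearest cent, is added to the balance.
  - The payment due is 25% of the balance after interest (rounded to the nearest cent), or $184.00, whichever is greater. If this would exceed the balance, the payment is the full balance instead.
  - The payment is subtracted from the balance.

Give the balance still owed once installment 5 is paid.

$465.36

Installment 1: $1,787.64 +$50.05 interest = $1,837.69; pay $459.42 → $1,378.27
Installment 2: $1,378.27 +$38.59 interest = $1,416.86; pay $354.22 → $1,062.64
Installment 3: $1,062.64 +$29.75 interest = $1,092.39; pay $273.10 → $819.29
Installment 4: $819.29 +$22.94 interest = $842.23; pay $210.56 → $631.67
Installment 5: $631.67 +$17.69 interest = $649.36; pay $184.00 → $465.36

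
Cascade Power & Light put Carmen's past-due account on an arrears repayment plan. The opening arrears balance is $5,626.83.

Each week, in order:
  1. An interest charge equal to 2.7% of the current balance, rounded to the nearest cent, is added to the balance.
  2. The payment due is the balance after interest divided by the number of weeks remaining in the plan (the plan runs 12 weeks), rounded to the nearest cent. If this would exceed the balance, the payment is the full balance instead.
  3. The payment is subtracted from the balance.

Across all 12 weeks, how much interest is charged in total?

$1,092.18

Week 1: opening $5,626.83; interest $151.92 → $5,778.75; payment $481.56; balance $5,297.19
Week 2: opening $5,297.19; interest $143.02 → $5,440.21; payment $494.56; balance $4,945.65
Week 3: opening $4,945.65; interest $133.53 → $5,079.18; payment $507.92; balance $4,571.26
Week 4: opening $4,571.26; interest $123.42 → $4,694.68; payment $521.63; balance $4,173.05
Week 5: opening $4,173.05; interest $112.67 → $4,285.72; payment $535.72; balance $3,750.00
Week 6: opening $3,750.00; interest $101.25 → $3,851.25; payment $550.18; balance $3,301.07
Week 7: opening $3,301.07; interest $89.13 → $3,390.20; payment $565.03; balance $2,825.17
Week 8: opening $2,825.17; interest $76.28 → $2,901.45; payment $580.29; balance $2,321.16
Week 9: opening $2,321.16; interest $62.67 → $2,383.83; payment $595.96; balance $1,787.87
Week 10: opening $1,787.87; interest $48.27 → $1,836.14; payment $612.05; balance $1,224.09
Week 11: opening $1,224.09; interest $33.05 → $1,257.14; payment $628.57; balance $628.57
Week 12: opening $628.57; interest $16.97 → $645.54; payment $645.54; balance $0.00
Total interest: $151.92 + $143.02 + $133.53 + $123.42 + $112.67 + $101.25 + $89.13 + $76.28 + $62.67 + $48.27 + $33.05 + $16.97 = $1,092.18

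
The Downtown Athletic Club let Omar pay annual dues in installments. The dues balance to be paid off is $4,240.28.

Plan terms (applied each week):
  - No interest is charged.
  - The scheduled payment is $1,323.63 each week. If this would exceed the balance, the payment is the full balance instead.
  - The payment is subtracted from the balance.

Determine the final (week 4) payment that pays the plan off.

$269.39

# | Opening | Payment | End bal
1 | $4,240.28 | $1,323.63 | $2,916.65
2 | $2,916.65 | $1,323.63 | $1,593.02
3 | $1,593.02 | $1,323.63 | $269.39
4 | $269.39 | $269.39 | $0.00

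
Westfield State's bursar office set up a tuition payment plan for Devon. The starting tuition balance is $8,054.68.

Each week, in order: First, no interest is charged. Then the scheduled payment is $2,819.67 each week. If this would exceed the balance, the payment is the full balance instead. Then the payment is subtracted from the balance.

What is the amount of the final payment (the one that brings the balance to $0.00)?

Week 1: opening $8,054.68; payment $2,819.67; balance $5,235.01
Week 2: opening $5,235.01; payment $2,819.67; balance $2,415.34
Week 3: opening $2,415.34; payment $2,415.34; balance $0.00

$2,415.34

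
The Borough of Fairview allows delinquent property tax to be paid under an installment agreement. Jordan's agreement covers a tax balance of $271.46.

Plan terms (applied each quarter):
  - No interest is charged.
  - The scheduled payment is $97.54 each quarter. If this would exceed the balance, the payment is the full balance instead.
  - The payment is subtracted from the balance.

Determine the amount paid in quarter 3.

Quarter 1: opening $271.46; payment $97.54; balance $173.92
Quarter 2: opening $173.92; payment $97.54; balance $76.38
Quarter 3: opening $76.38; payment $76.38; balance $0.00

$76.38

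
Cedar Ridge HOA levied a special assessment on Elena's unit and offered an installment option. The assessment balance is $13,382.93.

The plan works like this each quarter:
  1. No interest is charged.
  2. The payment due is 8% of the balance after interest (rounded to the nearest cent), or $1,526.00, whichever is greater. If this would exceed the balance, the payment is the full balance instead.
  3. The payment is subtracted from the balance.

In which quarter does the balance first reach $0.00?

9

Quarter 1: $13,382.93 − $1,526.00 → $11,856.93
Quarter 2: $11,856.93 − $1,526.00 → $10,330.93
Quarter 3: $10,330.93 − $1,526.00 → $8,804.93
Quarter 4: $8,804.93 − $1,526.00 → $7,278.93
Quarter 5: $7,278.93 − $1,526.00 → $5,752.93
Quarter 6: $5,752.93 − $1,526.00 → $4,226.93
Quarter 7: $4,226.93 − $1,526.00 → $2,700.93
Quarter 8: $2,700.93 − $1,526.00 → $1,174.93
Quarter 9: $1,174.93 − $1,174.93 → $0.00
Balance reaches $0.00 in quarter 9.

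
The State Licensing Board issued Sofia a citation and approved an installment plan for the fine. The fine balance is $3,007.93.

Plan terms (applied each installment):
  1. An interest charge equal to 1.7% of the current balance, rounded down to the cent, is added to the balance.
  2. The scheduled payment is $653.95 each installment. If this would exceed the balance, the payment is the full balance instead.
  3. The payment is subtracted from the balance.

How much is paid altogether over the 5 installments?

$3,159.34

Installment 1: opening $3,007.93; interest $51.13 → $3,059.06; payment $653.95; balance $2,405.11
Installment 2: opening $2,405.11; interest $40.88 → $2,445.99; payment $653.95; balance $1,792.04
Installment 3: opening $1,792.04; interest $30.46 → $1,822.50; payment $653.95; balance $1,168.55
Installment 4: opening $1,168.55; interest $19.86 → $1,188.41; payment $653.95; balance $534.46
Installment 5: opening $534.46; interest $9.08 → $543.54; payment $543.54; balance $0.00
Total paid: $3,159.34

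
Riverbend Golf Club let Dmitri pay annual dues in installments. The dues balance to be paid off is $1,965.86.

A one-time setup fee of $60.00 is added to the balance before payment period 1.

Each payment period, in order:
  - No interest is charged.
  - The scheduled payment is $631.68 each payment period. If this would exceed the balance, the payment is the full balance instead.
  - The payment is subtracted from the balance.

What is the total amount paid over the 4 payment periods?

$2,025.86

Payment period 1: opening $2,025.86; payment $631.68; balance $1,394.18
Payment period 2: opening $1,394.18; payment $631.68; balance $762.50
Payment period 3: opening $762.50; payment $631.68; balance $130.82
Payment period 4: opening $130.82; payment $130.82; balance $0.00
Total paid: $2,025.86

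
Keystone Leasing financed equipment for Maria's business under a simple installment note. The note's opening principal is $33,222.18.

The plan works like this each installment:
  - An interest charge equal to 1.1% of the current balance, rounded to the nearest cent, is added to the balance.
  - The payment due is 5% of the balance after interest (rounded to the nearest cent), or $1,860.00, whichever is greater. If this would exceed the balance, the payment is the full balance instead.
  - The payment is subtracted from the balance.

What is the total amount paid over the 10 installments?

# | Opening | Interest | Payment | End bal
1 | $33,222.18 | $365.44 | $1,860.00 | $31,727.62
2 | $31,727.62 | $349.00 | $1,860.00 | $30,216.62
3 | $30,216.62 | $332.38 | $1,860.00 | $28,689.00
4 | $28,689.00 | $315.58 | $1,860.00 | $27,144.58
5 | $27,144.58 | $298.59 | $1,860.00 | $25,583.17
6 | $25,583.17 | $281.41 | $1,860.00 | $24,004.58
7 | $24,004.58 | $264.05 | $1,860.00 | $22,408.63
8 | $22,408.63 | $246.49 | $1,860.00 | $20,795.12
9 | $20,795.12 | $228.75 | $1,860.00 | $19,163.87
10 | $19,163.87 | $210.80 | $1,860.00 | $17,514.67
Total paid: $18,600.00

$18,600.00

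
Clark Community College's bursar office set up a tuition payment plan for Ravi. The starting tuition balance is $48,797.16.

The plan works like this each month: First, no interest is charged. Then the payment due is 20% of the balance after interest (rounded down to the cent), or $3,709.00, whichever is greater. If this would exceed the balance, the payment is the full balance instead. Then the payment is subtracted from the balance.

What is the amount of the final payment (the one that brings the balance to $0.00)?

Month 1: opening $48,797.16; payment $9,759.43; balance $39,037.73
Month 2: opening $39,037.73; payment $7,807.54; balance $31,230.19
Month 3: opening $31,230.19; payment $6,246.03; balance $24,984.16
Month 4: opening $24,984.16; payment $4,996.83; balance $19,987.33
Month 5: opening $19,987.33; payment $3,997.46; balance $15,989.87
Month 6: opening $15,989.87; payment $3,709.00; balance $12,280.87
Month 7: opening $12,280.87; payment $3,709.00; balance $8,571.87
Month 8: opening $8,571.87; payment $3,709.00; balance $4,862.87
Month 9: opening $4,862.87; payment $3,709.00; balance $1,153.87
Month 10: opening $1,153.87; payment $1,153.87; balance $0.00

$1,153.87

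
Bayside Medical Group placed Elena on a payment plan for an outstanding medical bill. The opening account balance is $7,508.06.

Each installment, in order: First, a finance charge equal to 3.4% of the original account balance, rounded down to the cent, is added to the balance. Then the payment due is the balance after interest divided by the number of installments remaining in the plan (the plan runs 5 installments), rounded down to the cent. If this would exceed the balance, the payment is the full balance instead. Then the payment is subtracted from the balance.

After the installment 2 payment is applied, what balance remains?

Installment 1: $7,508.06 +$255.27 interest = $7,763.33; pay $1,552.66 → $6,210.67
Installment 2: $6,210.67 +$255.27 interest = $6,465.94; pay $1,616.48 → $4,849.46

$4,849.46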